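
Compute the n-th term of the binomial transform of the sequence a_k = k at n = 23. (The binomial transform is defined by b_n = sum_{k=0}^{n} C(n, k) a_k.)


With a_k = k, b_n = sum_{k=0}^{n} C(n, k) k. Using k * C(n, k) = n * C(n-1, k-1) gives b_n = n * sum_{k>=1} C(n-1, k-1) = n * 2^(n-1).
For n = 23: 23 * 2^22 = 23 * 4194304 = 96468992.

96468992


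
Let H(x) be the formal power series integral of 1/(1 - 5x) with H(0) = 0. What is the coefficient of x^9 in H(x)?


1/(1 - 5x) = sum_{k>=0} 5^k x^k. Integrating termwise with H(0) = 0:
H(x) = sum_{k>=0} 5^k x^(k+1) / (k+1) = sum_{m>=1} 5^(m-1) x^m / m.
For m = 9: 5^8/9 = 390625/9 = 390625/9.

390625/9


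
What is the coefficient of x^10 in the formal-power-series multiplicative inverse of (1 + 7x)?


The inverse is 1/(1 + 7x). Apply the geometric identity 1/(1 - y) = sum_{k>=0} y^k with y = -7x:
1/(1 + 7x) = sum_{k>=0} (-7)^k x^k.
So the coefficient of x^10 is (-7)^10 = 282475249.

282475249


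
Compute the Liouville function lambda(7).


The Liouville function is lambda(k) = (-1)^Omega(k), where Omega(k) counts the prime factors of k with multiplicity.
Factoring: 7 = 7, so Omega(7) = 1.
lambda(7) = (-1)^1 = -1.

-1


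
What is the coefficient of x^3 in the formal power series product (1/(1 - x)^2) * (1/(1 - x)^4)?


Combine the factors: (1/(1 - x)^2) * (1/(1 - x)^4) = 1/(1 - x)^6.
Then use 1/(1 - x)^r = sum_{k>=0} C(k + r - 1, r - 1) x^k with r = 6 and k = 3:
C(8, 5) = 56.

56


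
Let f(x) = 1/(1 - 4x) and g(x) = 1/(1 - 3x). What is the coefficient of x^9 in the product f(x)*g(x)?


The coefficient of x^n in f*g is the Cauchy product: sum_{k=0}^{n} a^k * b^(n-k).
With a=4, b=3, n=9:
sum_{k=0}^{9} 4^k * 3^(9-k)
= 989527

989527


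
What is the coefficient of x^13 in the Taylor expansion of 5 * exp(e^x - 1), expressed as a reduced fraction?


exp(e^x - 1) = sum_{k>=0} Bell_k x^k / k!, where Bell_k is the k-th Bell number.
So the coefficient of x^13 is 5 * Bell_13 / 13!.
Computing: Bell_13 = 27644437 and 13! = 6227020800, giving
5 * 27644437/6227020800 = 27644437/1245404160.

27644437/1245404160


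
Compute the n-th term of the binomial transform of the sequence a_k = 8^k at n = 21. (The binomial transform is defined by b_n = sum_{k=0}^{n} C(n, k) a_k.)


With a_k = 8^k, b_n = sum_{k=0}^{n} C(n, k) 8^k = (1 + 8)^n by the binomial theorem.
For n = 21: (1 + 8)^21 = 9^21 = 109418989131512359209.

109418989131512359209


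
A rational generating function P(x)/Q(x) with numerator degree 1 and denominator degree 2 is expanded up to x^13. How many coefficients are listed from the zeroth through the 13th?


Expanding up to x^13 gives the coefficients for x^0, x^1, ..., x^13.
That is 13 + 1 = 14 coefficients in total.

14


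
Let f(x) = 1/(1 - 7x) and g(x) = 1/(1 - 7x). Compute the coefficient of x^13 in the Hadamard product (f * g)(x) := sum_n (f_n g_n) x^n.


f has coefficients f_k = 7^k and g has coefficients g_k = 7^k, so the Hadamard product has coefficient (f*g)_k = 7^k * 7^k = 49^k.
For k = 13: 49^13 = 9387480337647754305649.

9387480337647754305649


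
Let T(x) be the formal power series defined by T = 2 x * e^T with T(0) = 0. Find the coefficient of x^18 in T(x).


Apply the Lagrange inversion formula: if T = 2 x * phi(T) with phi(t) = e^t, then
[x^n] T = 2^n * (1/n) [t^(n-1)] phi(t)^n = 2^n * (1/n) [t^(n-1)] e^(n t) = 2^n * (1/n) * n^(n-1) / (n-1)! = 2^n * n^(n-1) / n!.
When c = 1 this is the Cayley count of rooted labeled trees on n vertices, divided by n!.
For n = 18: 2^18 * 18^17 / 18! = 262144 * 2185911559738696531968/6402373705728000 = 1332669751402954752/14889875.

1332669751402954752/14889875


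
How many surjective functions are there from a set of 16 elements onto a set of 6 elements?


By inclusion-exclusion on which target elements are missed, the number of surjections from an n-set onto a k-set is
surj(n, k) = sum_{j=0}^{k} (-1)^j C(k, j) (k - j)^n.
Equivalently surj(n, k) = k! * S(n, k), where S(n, k) is the Stirling number of the second kind.
For n = 16, k = 6:
S(16, 6) = 2734926558, so
surj = 6! * 2734926558 = 720 * 2734926558 = 1969147121760.

1969147121760


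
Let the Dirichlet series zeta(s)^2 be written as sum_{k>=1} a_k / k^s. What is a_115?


The Dirichlet convolution of the constant function 1 with itself gives (1 * 1)(k) = sum_{d | k} 1 = d(k), the number of positive divisors of k.
Since zeta(s) = sum_{k>=1} 1/k^s, we have zeta(s)^2 = sum_{k>=1} d(k)/k^s, so a_k = d(k).
For k = 115: the divisors are 1, 5, 23, 115.
Count = 4.

4


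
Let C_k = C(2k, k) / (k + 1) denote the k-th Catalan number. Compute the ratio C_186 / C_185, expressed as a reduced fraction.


Using C_k = (2k)! / (k! (k+1)!), the ratio C_{k+1}/C_k simplifies to
C_{k+1}/C_k = [(2k+2)! / ((k+1)! (k+2)!)] * [k! (k+1)! / (2k)!]
 = (2k+2)(2k+1) / ((k+1)(k+2)) = 2(2k+1) / (k+2).
For k = 185: 2(2*185 + 1) / (185 + 2) = 742/187 = 742/187.

742/187


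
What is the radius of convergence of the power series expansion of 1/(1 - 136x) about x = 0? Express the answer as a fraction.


Expanding 1/(1 - 136x) = sum_{k>=0} 136^k x^k, the series converges when |136x| < 1, i.e., |x| < 1/136.
So the radius of convergence is 1/136 = 1/136.

1/136


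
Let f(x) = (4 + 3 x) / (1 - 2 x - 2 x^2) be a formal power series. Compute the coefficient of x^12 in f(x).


Write f(x) = sum_{k>=0} a_k x^k. Multiplying both sides by 1 - 2 x - 2 x^2 gives
(1 - 2 x - 2 x^2) sum_{k>=0} a_k x^k = 4 + 3 x.
Matching coefficients:
 x^0: a_0 = 4
 x^1: a_1 - 2 a_0 = 3  =>  a_1 = 2*4 + 3 = 11
 x^k (k >= 2): a_k = 2 a_{k-1} + 2 a_{k-2}.
Iterating: a_2 = 30, a_3 = 82, a_4 = 224, a_5 = 612, a_6 = 1672, a_7 = 4568, a_8 = 12480, a_9 = 34096, a_10 = 93152, a_11 = 254496, a_12 = 695296.
So the coefficient of x^12 is 695296.

695296


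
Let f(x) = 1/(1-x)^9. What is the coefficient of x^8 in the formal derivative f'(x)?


Differentiate: d/dx [ 1/(1-x)^r ] = r / (1-x)^(r+1).
Here r = 9, so f'(x) = 9 / (1-x)^10.
The expansion of 1/(1-x)^(r+1) has coefficient of x^n equal to C(n+r, r).
So the coefficient of x^8 in f'(x) is
9 * C(17, 9) = 9 * 24310 = 218790

218790


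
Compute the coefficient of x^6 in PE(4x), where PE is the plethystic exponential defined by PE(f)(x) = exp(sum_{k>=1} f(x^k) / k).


With f(x) = 4x, the exponent is sum_{k>=1} 4 x^k / k = 4 * (-ln(1 - x)). Exponentiating:
PE(4x) = exp(-4 ln(1 - x)) = 1/(1 - x)^4.
By the negative binomial expansion, [x^n] 1/(1 - x)^4 = C(n + 3, 3).
For n = 6: C(9, 3) = 84.

84


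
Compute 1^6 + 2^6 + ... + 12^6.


This power sum has a closed form given by Faulhaber's formula
sum_{k=1}^{m} k^p = (1 / (p + 1)) * sum_{j=0}^{p} C(p + 1, j) B_j m^(p + 1 - j),
but for small m direct computation is fastest:
1 + 64 + 729 + 4096 + 15625 + 46656 + 117649 + 262144 + 531441 + 1000000 + 1771561 + 2985984 = 6735950.

6735950


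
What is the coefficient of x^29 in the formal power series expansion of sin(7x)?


The Maclaurin series is sin(t) = sum_{k>=0} (-1)^k t^(2k+1) / (2k+1)!, so substituting t = 7x, only odd powers of x are nonzero, with coefficient of x^(2k+1) equal to (-1)^k 7^(2k+1) / (2k+1)!.
Write 29 = 2*14 + 1, giving the coefficient (-1)^14 * 7^29 / 29! = 3219905755813179726837607/8841761993739701954543616000000 = 1341068619663964900807/3682533108596294025216000000.

1341068619663964900807/3682533108596294025216000000


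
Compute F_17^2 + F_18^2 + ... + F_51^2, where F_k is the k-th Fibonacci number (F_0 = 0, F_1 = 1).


There is a standard identity sum_{k=0}^{N} F_k^2 = F_N * F_{N+1} (proved inductively from the telescoping relation F_k^2 = F_k F_{k+1} - F_{k-1} F_k). Then
sum_{k=17}^{51} F_k^2 = F_51 F_52 - F_16 F_17.
Computing: F_51 = 20365011074, F_52 = 32951280099, F_16 = 987, F_17 = 1597.
Sum = 20365011074 * 32951280099 - 987 * 1597 = 671053184118609240087.

671053184118609240087


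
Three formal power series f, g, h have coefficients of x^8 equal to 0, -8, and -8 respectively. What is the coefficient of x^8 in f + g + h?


Series addition is componentwise:
0 + -8 + -8
= -16

-16


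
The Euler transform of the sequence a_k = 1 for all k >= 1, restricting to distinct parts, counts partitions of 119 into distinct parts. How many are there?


Partitions of 119 into distinct parts can be computed via generating function.
Product (1+x)(1+x^2)(1+x^3)...
The coefficient of x^119 = 2032290

2032290


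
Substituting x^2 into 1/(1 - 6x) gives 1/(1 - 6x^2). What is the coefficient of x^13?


Since 1/(1 - 6x^2) only has even powers of x,
the coefficient of x^13 (odd) is 0.

0


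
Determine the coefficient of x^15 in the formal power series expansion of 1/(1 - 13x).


The geometric series identity gives 1/(1 - c x) = sum_{k>=0} c^k x^k, so the coefficient of x^k is c^k.
Here c = 13 and k = 15.
Computing: 13^15 = 51185893014090757

51185893014090757


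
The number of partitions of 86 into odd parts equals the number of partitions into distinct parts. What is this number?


Computing partitions of 86 into odd parts (1, 3, 5, ...):
Using the generating function prod_{k>=0} 1/(1-x^(2k+1)),
the count is 133184

133184


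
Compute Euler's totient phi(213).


phi(n) counts integers in [1, n] coprime to n. Using the multiplicative formula phi(n) = n * prod_{p | n} (1 - 1/p):
213 = 3 * 71, so
phi(213) = 213 * (1 - 1/3) * (1 - 1/71) = 140.

140


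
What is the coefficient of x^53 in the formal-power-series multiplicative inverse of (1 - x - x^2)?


Let the inverse be f(x) = sum_{k>=0} a_k x^k. From f(x) * (1 - x - x^2) = 1 and matching coefficients:
 x^0: a_0 = 1.
 x^1: a_1 - a_0 = 0, so a_1 = 1.
 x^k (k >= 2): a_k - a_{k-1} - a_{k-2} = 0, i.e. a_k = a_{k-1} + a_{k-2}.
This is the Fibonacci-type recurrence shifted so that a_0 = a_1 = 1.
Iterating: a_0=1, a_1=1, a_2=2, a_3=3, a_4=5, a_5=8, a_6=13, a_7=21, a_8=34, a_9=55, ...
a_53 = 86267571272.

86267571272


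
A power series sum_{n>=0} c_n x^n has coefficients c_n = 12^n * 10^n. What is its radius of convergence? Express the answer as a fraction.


By the root test (Cauchy-Hadamard), the radius is R = 1 / limsup_n |c_n|^(1/n).
Here |c_n|^(1/n) = (12^n * 10^n)^(1/n) = 12 * 10 = 120 for all n.
So R = 1/120 = 1/120.

1/120


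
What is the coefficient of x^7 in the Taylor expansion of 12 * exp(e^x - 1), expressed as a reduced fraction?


exp(e^x - 1) = sum_{k>=0} Bell_k x^k / k!, where Bell_k is the k-th Bell number.
So the coefficient of x^7 is 12 * Bell_7 / 7!.
Computing: Bell_7 = 877 and 7! = 5040, giving
12 * 877/5040 = 877/420.

877/420


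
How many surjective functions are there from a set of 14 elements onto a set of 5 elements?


By inclusion-exclusion on which target elements are missed, the number of surjections from an n-set onto a k-set is
surj(n, k) = sum_{j=0}^{k} (-1)^j C(k, j) (k - j)^n.
Equivalently surj(n, k) = k! * S(n, k), where S(n, k) is the Stirling number of the second kind.
For n = 14, k = 5:
S(14, 5) = 40075035, so
surj = 5! * 40075035 = 120 * 40075035 = 4809004200.

4809004200


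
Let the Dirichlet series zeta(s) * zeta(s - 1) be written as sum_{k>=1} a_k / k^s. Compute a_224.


Convolution gives a_k = sum_{d | k} d * 1 = sum_{d | k} d = sigma(k), the sum of positive divisors of k.
For k = 224, the divisors are 1, 2, 4, 7, 8, 14, 16, 28, 32, 56, 112, 224, so
sigma(224) = 1 + 2 + 4 + 7 + 8 + 14 + 16 + 28 + 32 + 56 + 112 + 224 = 504.

504


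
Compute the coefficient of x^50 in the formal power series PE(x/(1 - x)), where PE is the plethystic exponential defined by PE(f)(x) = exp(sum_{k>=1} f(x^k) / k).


For f(x) = x/(1 - x) we have
sum_{k>=1} f(x^k) / k = sum_{k>=1} (1/k) * x^k / (1 - x^k) = sum_{k, m >= 1} x^(k m) / k,
which after exponentiating simplifies to
PE(x/(1 - x)) = prod_{k>=1} 1 / (1 - x^k).
This is the generating function for the partition function p(n), so the coefficient of x^50 is p(50).
Computing p(50) by dynamic programming over parts 1, 2, ..., 50: p(50) = 204226.

204226


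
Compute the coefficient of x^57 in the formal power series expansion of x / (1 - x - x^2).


Let f(x) = sum_{k>=0} a_k x^k. Multiplying f(x) * (1 - x - x^2) = x and matching coefficients gives a_0 = 0, a_1 = 1, and a_k = a_{k-1} + a_{k-2} for k >= 2. These are the Fibonacci numbers F_k.
Iterating from F_0 = 0, F_1 = 1:
F_0=0, F_1=1, F_2=1, F_3=2, F_4=3, F_5=5, F_6=8, F_7=13, F_8=21, F_9=34, ...
F_57 = 365435296162.

365435296162


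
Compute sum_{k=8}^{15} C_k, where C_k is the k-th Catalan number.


C_8 through C_15: 1430, 4862, 16796, 58786, 208012, 742900, 2674440, 9694845
Sum = 1430 + 4862 + 16796 + 58786 + 208012 + 742900 + 2674440 + 9694845
= 13402071

13402071


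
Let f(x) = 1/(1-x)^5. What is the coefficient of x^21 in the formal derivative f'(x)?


Differentiate: d/dx [ 1/(1-x)^r ] = r / (1-x)^(r+1).
Here r = 5, so f'(x) = 5 / (1-x)^6.
The expansion of 1/(1-x)^(r+1) has coefficient of x^n equal to C(n+r, r).
So the coefficient of x^21 in f'(x) is
5 * C(26, 5) = 5 * 65780 = 328900

328900


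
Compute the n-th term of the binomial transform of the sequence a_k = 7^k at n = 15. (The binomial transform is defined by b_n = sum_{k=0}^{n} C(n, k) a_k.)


With a_k = 7^k, b_n = sum_{k=0}^{n} C(n, k) 7^k = (1 + 7)^n by the binomial theorem.
For n = 15: (1 + 7)^15 = 8^15 = 35184372088832.

35184372088832


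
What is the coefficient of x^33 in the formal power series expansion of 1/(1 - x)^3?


The negative binomial / multiset identity is
1/(1 - x)^r = sum_{k>=0} C(k + r - 1, r - 1) x^k.
Here r = 3 and k = 33, so the coefficient is
C(33 + 2, 2) = C(35, 2)
= 595

595


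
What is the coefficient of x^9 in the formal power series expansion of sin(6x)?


The Maclaurin series is sin(t) = sum_{k>=0} (-1)^k t^(2k+1) / (2k+1)!, so substituting t = 6x, only odd powers of x are nonzero, with coefficient of x^(2k+1) equal to (-1)^k 6^(2k+1) / (2k+1)!.
Write 9 = 2*4 + 1, giving the coefficient (-1)^4 * 6^9 / 9! = 10077696/362880 = 972/35.

972/35


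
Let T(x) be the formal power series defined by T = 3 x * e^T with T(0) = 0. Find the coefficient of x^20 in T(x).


Apply the Lagrange inversion formula: if T = 3 x * phi(T) with phi(t) = e^t, then
[x^n] T = 3^n * (1/n) [t^(n-1)] phi(t)^n = 3^n * (1/n) [t^(n-1)] e^(n t) = 3^n * (1/n) * n^(n-1) / (n-1)! = 3^n * n^(n-1) / n!.
When c = 1 this is the Cayley count of rooted labeled trees on n vertices, divided by n!.
For n = 20: 3^20 * 20^19 / 20! = 3486784401 * 5242880000000000000000000/2432902008176640000 = 17006112000000000000000/2263261.

17006112000000000000000/2263261


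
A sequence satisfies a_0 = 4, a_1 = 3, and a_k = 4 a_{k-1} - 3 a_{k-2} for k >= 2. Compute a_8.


The characteristic equation is t^2 - 4 t + 3 = 0, with roots r_1 = 3 and r_2 = 1 (so c_1 = r_1 + r_2, c_2 = -r_1 r_2 as required).
One can use the closed form a_n = A r_1^n + B r_2^n, but direct iteration is more reliable:
a_0 = 4, a_1 = 3, a_2 = 0, a_3 = -9, a_4 = -36, a_5 = -117, a_6 = -360, a_7 = -1089, a_8 = -3276.
So a_8 = -3276.

-3276


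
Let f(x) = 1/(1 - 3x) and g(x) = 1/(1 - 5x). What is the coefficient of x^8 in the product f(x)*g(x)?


The coefficient of x^n in f*g is the Cauchy product: sum_{k=0}^{n} a^k * b^(n-k).
With a=3, b=5, n=8:
sum_{k=0}^{8} 3^k * 5^(8-k)
= 966721

966721


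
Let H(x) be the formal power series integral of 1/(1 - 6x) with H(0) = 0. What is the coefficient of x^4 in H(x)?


1/(1 - 6x) = sum_{k>=0} 6^k x^k. Integrating termwise with H(0) = 0:
H(x) = sum_{k>=0} 6^k x^(k+1) / (k+1) = sum_{m>=1} 6^(m-1) x^m / m.
For m = 4: 6^3/4 = 216/4 = 54.

54


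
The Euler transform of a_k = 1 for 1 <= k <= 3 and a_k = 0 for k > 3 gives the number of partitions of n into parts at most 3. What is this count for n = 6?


Partitions of 6 into parts at most 3:
Using generating function (1-x)^(-1)(1-x^2)^(-1)(1-x^3)^(-1),
the coefficient of x^6 = 7

7


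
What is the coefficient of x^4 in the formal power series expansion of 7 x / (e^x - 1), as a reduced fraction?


The exponential generating function for Bernoulli numbers is
x / (e^x - 1) = sum_{k>=0} B_k x^k / k!.
So the coefficient of x^4 in 7 x / (e^x - 1) is 7 B_4 / 4!.
Computing: B_4 = -1/30, 4! = 24, giving
7 * -1/30 / 24 = -7/720.

-7/720


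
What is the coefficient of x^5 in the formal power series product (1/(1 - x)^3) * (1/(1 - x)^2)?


Combine the factors: (1/(1 - x)^3) * (1/(1 - x)^2) = 1/(1 - x)^5.
Then use 1/(1 - x)^r = sum_{k>=0} C(k + r - 1, r - 1) x^k with r = 5 and k = 5:
C(9, 4) = 126.

126


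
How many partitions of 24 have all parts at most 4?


Using the generating function (1-x)^(-1)(1-x^2)^(-1)...(1-x^4)^(-1),
the coefficient of x^24 counts these restricted partitions.
Result = 169

169


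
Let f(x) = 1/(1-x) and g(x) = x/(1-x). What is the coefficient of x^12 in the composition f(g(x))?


First simplify the composition: f(g(x)) = 1/(1 - x/(1-x)) = (1-x)/((1-x) - x) = (1-x)/(1-2x).
Now extract the coefficient. Write (1-x)/(1-2x) = 1/(1-2x) - x/(1-2x).
The coefficient of x^n in 1/(1-2x) is 2^n, and in x/(1-2x) is 2^(n-1) (for n >= 1).
So the coefficient of x^12 is 2^12 - 2^11 = 4096 - 2048 = 2048.

2048


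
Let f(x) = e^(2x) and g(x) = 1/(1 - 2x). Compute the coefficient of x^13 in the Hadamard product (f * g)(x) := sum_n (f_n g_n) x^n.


Expanding: f_k = 2^k/k! (from e^(2x)) and g_k = 2^k (from 1/(1 - 2x)). So the Hadamard coefficient (f * g)_k = 2^k 2^k / k! = (4)^k / k!.
For k = 13: 4^13/13! = 67108864/6227020800 = 65536/6081075.

65536/6081075


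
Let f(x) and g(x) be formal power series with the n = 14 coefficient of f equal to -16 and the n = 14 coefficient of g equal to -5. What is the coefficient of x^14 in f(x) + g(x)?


Addition of formal power series is termwise.
The coefficient of x^14 in f + g = -16 + -5
= -21

-21


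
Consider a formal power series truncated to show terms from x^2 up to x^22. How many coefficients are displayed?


From x^2 to x^22 inclusive, the count is 22 - 2 + 1 = 21.

21


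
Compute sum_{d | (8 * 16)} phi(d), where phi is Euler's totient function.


First, 8 * 16 = 128. One classical identity is sum_{d | n} phi(d) = n (each k in [1, n] has a unique gcd with n, and among the k's with gcd(k, n) = n/d there are phi(d) of them). So the sum equals 128. We also verify directly:
Divisors of 128: 1, 2, 4, 8, 16, 32, 64, 128.
phi values: 1, 1, 2, 4, 8, 16, 32, 64.
Sum = 128.

128


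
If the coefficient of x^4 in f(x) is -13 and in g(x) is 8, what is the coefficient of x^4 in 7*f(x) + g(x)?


Scalar multiplication scales coefficients: 7 * -13 = -91.
Then add the g coefficient: -91 + 8
= -83

-83


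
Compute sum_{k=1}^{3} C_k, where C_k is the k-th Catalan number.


C_1 through C_3: 1, 2, 5
Sum = 1 + 2 + 5
= 8

8


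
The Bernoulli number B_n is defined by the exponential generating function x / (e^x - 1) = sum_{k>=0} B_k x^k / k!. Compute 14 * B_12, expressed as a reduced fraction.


Bernoulli numbers can also be computed recursively via B_0 = 1 and sum_{j=0}^{m} C(m+1, j) B_j = 0 for m >= 1. Odd-index Bernoulli numbers vanish for k >= 3.
Computing B_12 = -691/2730, so 14 * B_12 = 14 * -691/2730 = -691/195.

-691/195


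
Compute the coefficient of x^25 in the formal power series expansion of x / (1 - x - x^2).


Let f(x) = sum_{k>=0} a_k x^k. Multiplying f(x) * (1 - x - x^2) = x and matching coefficients gives a_0 = 0, a_1 = 1, and a_k = a_{k-1} + a_{k-2} for k >= 2. These are the Fibonacci numbers F_k.
Iterating from F_0 = 0, F_1 = 1:
F_0=0, F_1=1, F_2=1, F_3=2, F_4=3, F_5=5, F_6=8, F_7=13, F_8=21, F_9=34, ...
F_25 = 75025.

75025


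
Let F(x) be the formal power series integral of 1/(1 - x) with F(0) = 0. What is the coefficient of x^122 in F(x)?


1/(1 - x) = sum_{k>=0} x^k. Integrating termwise and using F(0) = 0 gives
F(x) = sum_{k>=0} x^(k+1) / (k+1) = sum_{m>=1} x^m / m = -ln(1 - x).
So the coefficient of x^122 is 1/122 = 1/122.

1/122


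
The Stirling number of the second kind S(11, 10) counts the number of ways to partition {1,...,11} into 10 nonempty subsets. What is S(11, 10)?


Using the explicit formula S(n,k) = (1/k!) sum_{j=0}^{k} (-1)^(k-j) C(k,j) j^n:
S(11, 10) = 55
Equivalently, S(n,k) is n! times the coefficient of x^n in the EGF (e^x - 1)^k / k!.

55


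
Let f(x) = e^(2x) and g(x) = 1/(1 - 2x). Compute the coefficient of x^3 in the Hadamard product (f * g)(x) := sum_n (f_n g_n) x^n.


Expanding: f_k = 2^k/k! (from e^(2x)) and g_k = 2^k (from 1/(1 - 2x)). So the Hadamard coefficient (f * g)_k = 2^k 2^k / k! = (4)^k / k!.
For k = 3: 4^3/3! = 64/6 = 32/3.

32/3


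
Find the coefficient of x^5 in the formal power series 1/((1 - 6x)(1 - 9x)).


By partial fractions or Cauchy convolution:
The coefficient equals sum_{k=0}^{5} 6^k * 9^(5-k).
= 161595

161595


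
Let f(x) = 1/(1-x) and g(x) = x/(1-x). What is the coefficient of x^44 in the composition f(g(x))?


First simplify the composition: f(g(x)) = 1/(1 - x/(1-x)) = (1-x)/((1-x) - x) = (1-x)/(1-2x).
Now extract the coefficient. Write (1-x)/(1-2x) = 1/(1-2x) - x/(1-2x).
The coefficient of x^n in 1/(1-2x) is 2^n, and in x/(1-2x) is 2^(n-1) (for n >= 1).
So the coefficient of x^44 is 2^44 - 2^43 = 17592186044416 - 8796093022208 = 8796093022208.

8796093022208


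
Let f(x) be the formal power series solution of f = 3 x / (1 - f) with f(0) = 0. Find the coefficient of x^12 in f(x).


Apply Lagrange inversion: f = 3 x * phi(f) with phi(t) = 1/(1 - t), so
[x^n] f = 3^n * (1/n) [t^(n-1)] phi(t)^n = 3^n * (1/n) [t^(n-1)] (1 - t)^(-n) = 3^n * (1/n) C(2n - 2, n - 1) = 3^n * C_{n-1}.
For n = 12: C_11 = C(22, 11) / 12 = 705432/12 = 58786.
With the 3^12 = 531441 factor, the coefficient is 531441 * 58786 = 31241290626.

31241290626


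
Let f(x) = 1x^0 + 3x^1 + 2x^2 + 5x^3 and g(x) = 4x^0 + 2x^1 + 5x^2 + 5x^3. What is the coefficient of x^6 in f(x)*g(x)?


Cauchy product at x^6:
5*5
= 25

25


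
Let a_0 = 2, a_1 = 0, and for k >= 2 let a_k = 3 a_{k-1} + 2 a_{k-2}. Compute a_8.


Iterating the recurrence forward:
a_0 = 2
a_1 = 0
a_2 = 3*0 + 2*2 = 4
a_3 = 3*4 + 2*0 = 12
a_4 = 3*12 + 2*4 = 44
a_5 = 3*44 + 2*12 = 156
a_6 = 3*156 + 2*44 = 556
a_7 = 3*556 + 2*156 = 1980
a_8 = 3*1980 + 2*556 = 7052
So a_8 = 7052.

7052


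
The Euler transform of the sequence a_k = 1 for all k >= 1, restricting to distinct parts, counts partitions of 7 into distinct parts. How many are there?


Partitions of 7 into distinct parts can be computed via generating function.
Product (1+x)(1+x^2)(1+x^3)...
The coefficient of x^7 = 5

5


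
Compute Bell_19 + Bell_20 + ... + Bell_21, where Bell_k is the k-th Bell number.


Recall Bell_k counts set partitions of a k-set (with Bell_0 = 1 by convention).
Bell_19 through Bell_21: 5832742205057, 51724158235372, 474869816156751
Sum = 5832742205057 + 51724158235372 + 474869816156751 = 532426716597180.

532426716597180


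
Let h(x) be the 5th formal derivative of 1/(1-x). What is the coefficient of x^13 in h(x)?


Differentiating 5 times: d^5/dx^5 [1/(1-x)] = 5!/(1-x)^6.
The expansion 1/(1-x)^6 = sum_{k>=0} C(k+5, 5) x^k, so the coefficient of x^n in 5!/(1-x)^6 is 5! * C(n+5, 5).
For n = 13: 120 * C(18, 5) = 120 * 8568 = 1028160

1028160


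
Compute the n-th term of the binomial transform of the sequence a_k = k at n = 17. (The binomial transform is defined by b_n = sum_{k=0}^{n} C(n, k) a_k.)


With a_k = k, b_n = sum_{k=0}^{n} C(n, k) k. Using k * C(n, k) = n * C(n-1, k-1) gives b_n = n * sum_{k>=1} C(n-1, k-1) = n * 2^(n-1).
For n = 17: 17 * 2^16 = 17 * 65536 = 1114112.

1114112


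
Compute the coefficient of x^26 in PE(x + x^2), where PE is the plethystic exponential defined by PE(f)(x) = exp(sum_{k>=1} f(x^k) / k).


With f(x) = x + x^2, the exponent is sum_{k>=1} (x^k + x^(2k)) / k = -ln(1 - x) - ln(1 - x^2). Exponentiating:
PE(x + x^2) = 1 / ((1 - x)(1 - x^2)).
This is the generating function for partitions of n into parts of size 1 or 2. The number of 2's can be any j in 0..13, and the rest are 1's, so
[x^26] = floor(26/2) + 1 = 14.

14


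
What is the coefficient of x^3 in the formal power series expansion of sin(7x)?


The Maclaurin series is sin(t) = sum_{k>=0} (-1)^k t^(2k+1) / (2k+1)!, so substituting t = 7x, only odd powers of x are nonzero, with coefficient of x^(2k+1) equal to (-1)^k 7^(2k+1) / (2k+1)!.
Write 3 = 2*1 + 1, giving the coefficient (-1)^1 * 7^3 / 3! = -343/6 = -343/6.

-343/6


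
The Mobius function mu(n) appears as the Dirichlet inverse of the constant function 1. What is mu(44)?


44 has a squared prime factor, so mu(44) = 0.
Factorization reveals a repeated prime.

0


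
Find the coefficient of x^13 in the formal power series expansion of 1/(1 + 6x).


Write 1/(1 + c x) = 1/(1 - (-c) x) and apply the geometric-series identity
1/(1 - y) = sum_{k>=0} y^k to get 1/(1 + c x) = sum_{k>=0} (-c)^k x^k.
So the coefficient of x^k is (-c)^k = (-1)^k * c^k.
Here c = 6 and k = 13:
(-6)^13 = -1 * 13060694016 = -13060694016

-13060694016


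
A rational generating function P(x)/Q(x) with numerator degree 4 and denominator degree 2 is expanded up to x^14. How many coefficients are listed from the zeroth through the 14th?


Expanding up to x^14 gives the coefficients for x^0, x^1, ..., x^14.
That is 14 + 1 = 15 coefficients in total.

15


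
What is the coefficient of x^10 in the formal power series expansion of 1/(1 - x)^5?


The expansion 1/(1 - x)^r = sum_{k>=0} C(k + r - 1, r - 1) x^k follows from the multiset / negative-binomial theorem (or from repeated differentiation of the geometric series).
For r = 5 and k = 10:
C(14, 4) = 87178291200 / (24 * 3628800) = 1001.

1001


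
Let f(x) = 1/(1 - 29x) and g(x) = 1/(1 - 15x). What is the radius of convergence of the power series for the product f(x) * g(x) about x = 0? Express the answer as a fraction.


The radius of 1/(1 - 29x) is 1/29 (nearest singularity at x = 1/29), and the radius of 1/(1 - 15x) is 1/15.
The product f(x)*g(x) = 1/((1 - 29x)(1 - 15x)) has singularities at both 1/29 and 1/15, so its radius of convergence is the distance to the nearest one:
min(1/29, 1/15) = 1/29.

1/29


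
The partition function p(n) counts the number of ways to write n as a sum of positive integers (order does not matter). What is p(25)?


Using the generating function prod_{k>=1} 1/(1-x^k), we compute p(25).
By dynamic programming over parts 1 through 25:
p(25) = 1958

1958


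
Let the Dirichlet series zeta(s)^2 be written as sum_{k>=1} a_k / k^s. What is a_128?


The Dirichlet convolution of the constant function 1 with itself gives (1 * 1)(k) = sum_{d | k} 1 = d(k), the number of positive divisors of k.
Since zeta(s) = sum_{k>=1} 1/k^s, we have zeta(s)^2 = sum_{k>=1} d(k)/k^s, so a_k = d(k).
For k = 128: the divisors are 1, 2, 4, 8, 16, 32, 64, 128.
Count = 8.

8


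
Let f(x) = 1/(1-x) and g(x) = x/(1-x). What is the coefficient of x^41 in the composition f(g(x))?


First simplify the composition: f(g(x)) = 1/(1 - x/(1-x)) = (1-x)/((1-x) - x) = (1-x)/(1-2x).
Now extract the coefficient. Write (1-x)/(1-2x) = 1/(1-2x) - x/(1-2x).
The coefficient of x^n in 1/(1-2x) is 2^n, and in x/(1-2x) is 2^(n-1) (for n >= 1).
So the coefficient of x^41 is 2^41 - 2^40 = 2199023255552 - 1099511627776 = 1099511627776.

1099511627776


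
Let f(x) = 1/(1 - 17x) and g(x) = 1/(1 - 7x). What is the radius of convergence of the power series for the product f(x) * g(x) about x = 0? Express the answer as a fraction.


The radius of 1/(1 - 17x) is 1/17 (nearest singularity at x = 1/17), and the radius of 1/(1 - 7x) is 1/7.
The product f(x)*g(x) = 1/((1 - 17x)(1 - 7x)) has singularities at both 1/17 and 1/7, so its radius of convergence is the distance to the nearest one:
min(1/17, 1/7) = 1/17.

1/17


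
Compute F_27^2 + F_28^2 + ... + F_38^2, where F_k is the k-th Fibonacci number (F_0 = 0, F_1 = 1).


There is a standard identity sum_{k=0}^{N} F_k^2 = F_N * F_{N+1} (proved inductively from the telescoping relation F_k^2 = F_k F_{k+1} - F_{k-1} F_k). Then
sum_{k=27}^{38} F_k^2 = F_38 F_39 - F_26 F_27.
Computing: F_38 = 39088169, F_39 = 63245986, F_26 = 121393, F_27 = 196418.
Sum = 39088169 * 63245986 - 121393 * 196418 = 2472145945569360.

2472145945569360


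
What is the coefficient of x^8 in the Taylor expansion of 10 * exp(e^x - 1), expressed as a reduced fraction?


exp(e^x - 1) = sum_{k>=0} Bell_k x^k / k!, where Bell_k is the k-th Bell number.
So the coefficient of x^8 is 10 * Bell_8 / 8!.
Computing: Bell_8 = 4140 and 8! = 40320, giving
10 * 4140/40320 = 115/112.

115/112


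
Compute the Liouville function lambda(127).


The Liouville function is lambda(k) = (-1)^Omega(k), where Omega(k) counts the prime factors of k with multiplicity.
Factoring: 127 = 127, so Omega(127) = 1.
lambda(127) = (-1)^1 = -1.

-1


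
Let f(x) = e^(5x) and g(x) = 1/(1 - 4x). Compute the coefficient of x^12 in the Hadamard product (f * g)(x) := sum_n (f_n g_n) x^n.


Expanding: f_k = 5^k/k! (from e^(5x)) and g_k = 4^k (from 1/(1 - 4x)). So the Hadamard coefficient (f * g)_k = 5^k 4^k / k! = (20)^k / k!.
For k = 12: 20^12/12! = 4096000000000000/479001600 = 160000000000/18711.

160000000000/18711


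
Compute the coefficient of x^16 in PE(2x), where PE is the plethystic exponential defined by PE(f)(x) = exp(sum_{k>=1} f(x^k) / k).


With f(x) = 2x, the exponent is sum_{k>=1} 2 x^k / k = 2 * (-ln(1 - x)). Exponentiating:
PE(2x) = exp(-2 ln(1 - x)) = 1/(1 - x)^2.
By the negative binomial expansion, [x^n] 1/(1 - x)^2 = C(n + 1, 1).
For n = 16: C(17, 1) = 17.

17


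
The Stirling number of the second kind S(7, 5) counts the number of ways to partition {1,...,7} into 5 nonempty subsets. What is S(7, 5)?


Using the explicit formula S(n,k) = (1/k!) sum_{j=0}^{k} (-1)^(k-j) C(k,j) j^n:
S(7, 5) = 140
Equivalently, S(n,k) is n! times the coefficient of x^n in the EGF (e^x - 1)^k / k!.

140


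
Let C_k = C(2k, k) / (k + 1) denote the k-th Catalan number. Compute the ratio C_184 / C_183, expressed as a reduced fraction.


Using C_k = (2k)! / (k! (k+1)!), the ratio C_{k+1}/C_k simplifies to
C_{k+1}/C_k = [(2k+2)! / ((k+1)! (k+2)!)] * [k! (k+1)! / (2k)!]
 = (2k+2)(2k+1) / ((k+1)(k+2)) = 2(2k+1) / (k+2).
For k = 183: 2(2*183 + 1) / (183 + 2) = 734/185 = 734/185.

734/185


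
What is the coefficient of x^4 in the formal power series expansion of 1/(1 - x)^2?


The expansion 1/(1 - x)^r = sum_{k>=0} C(k + r - 1, r - 1) x^k follows from the multiset / negative-binomial theorem (or from repeated differentiation of the geometric series).
For r = 2 and k = 4:
C(5, 1) = 120 / (1 * 24) = 5.

5


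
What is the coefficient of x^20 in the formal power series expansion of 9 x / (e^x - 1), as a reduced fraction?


The exponential generating function for Bernoulli numbers is
x / (e^x - 1) = sum_{k>=0} B_k x^k / k!.
So the coefficient of x^20 in 9 x / (e^x - 1) is 9 B_20 / 20!.
Computing: B_20 = -174611/330, 20! = 2432902008176640000, giving
9 * -174611/330 / 2432902008176640000 = -174611/89206406966476800000.

-174611/89206406966476800000


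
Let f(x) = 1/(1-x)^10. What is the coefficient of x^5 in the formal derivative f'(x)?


Differentiate: d/dx [ 1/(1-x)^r ] = r / (1-x)^(r+1).
Here r = 10, so f'(x) = 10 / (1-x)^11.
The expansion of 1/(1-x)^(r+1) has coefficient of x^n equal to C(n+r, r).
So the coefficient of x^5 in f'(x) is
10 * C(15, 10) = 10 * 3003 = 30030

30030


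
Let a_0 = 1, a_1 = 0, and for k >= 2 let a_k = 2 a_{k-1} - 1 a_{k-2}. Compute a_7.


Iterating the recurrence forward:
a_0 = 1
a_1 = 0
a_2 = 2*0 - 1*1 = -1
a_3 = 2*-1 - 1*0 = -2
a_4 = 2*-2 - 1*-1 = -3
a_5 = 2*-3 - 1*-2 = -4
a_6 = 2*-4 - 1*-3 = -5
a_7 = 2*-5 - 1*-4 = -6
So a_7 = -6.

-6


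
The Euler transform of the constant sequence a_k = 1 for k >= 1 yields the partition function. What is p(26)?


The Euler transform converts the sequence a_k = 1 into the number of integer partitions.
Using the recurrence or dynamic programming:
p(26) = 2436

2436


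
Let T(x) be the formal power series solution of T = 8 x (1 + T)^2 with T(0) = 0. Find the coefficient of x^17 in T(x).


Apply the Lagrange inversion formula: if T = 8 x * phi(T) with phi(t) = (1 + t)^2, then [x^n] T = 8^n * (1/n) [t^(n-1)] phi(t)^n = 8^n * (1/n) [t^(n-1)] (1 + t)^(2n) = 8^n * (1/n) C(2n, n-1).
Using the identity C(2n, n-1) = C(2n, n) * n / (n+1), the unscaled factor equals C(2n, n) / (n+1) = C_n, the n-th Catalan number.
For n = 17: C_17 = C(34, 17) / 18 = 2333606220/18 = 129644790.
With the 8^17 = 2251799813685248 factor, the coefficient is 2251799813685248 * 129644790 = 291934113967263103057920.

291934113967263103057920


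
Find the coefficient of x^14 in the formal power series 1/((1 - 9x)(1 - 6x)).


By partial fractions or Cauchy convolution:
The coefficient equals sum_{k=0}^{14} 9^k * 6^(14-k).
= 68473649036691

68473649036691


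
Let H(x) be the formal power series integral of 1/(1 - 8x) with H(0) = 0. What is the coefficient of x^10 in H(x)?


1/(1 - 8x) = sum_{k>=0} 8^k x^k. Integrating termwise with H(0) = 0:
H(x) = sum_{k>=0} 8^k x^(k+1) / (k+1) = sum_{m>=1} 8^(m-1) x^m / m.
For m = 10: 8^9/10 = 134217728/10 = 67108864/5.

67108864/5


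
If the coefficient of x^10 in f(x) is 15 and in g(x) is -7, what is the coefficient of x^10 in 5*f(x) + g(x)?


Scalar multiplication scales coefficients: 5 * 15 = 75.
Then add the g coefficient: 75 + -7
= 68

68


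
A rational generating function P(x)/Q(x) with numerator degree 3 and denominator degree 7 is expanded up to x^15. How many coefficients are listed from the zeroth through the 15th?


Expanding up to x^15 gives the coefficients for x^0, x^1, ..., x^15.
That is 15 + 1 = 16 coefficients in total.

16


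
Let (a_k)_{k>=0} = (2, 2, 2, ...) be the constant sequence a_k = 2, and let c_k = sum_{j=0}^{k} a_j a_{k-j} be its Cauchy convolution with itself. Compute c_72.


Since a_j = 2 for all j >= 0, the convolution sum becomes
c_k = sum_{j=0}^{k} 2 * 2 = 4 * (k + 1).
Equivalently, the generating function of (a_k) is 2/(1 - x) and its square is 4/(1 - x)^2 = sum_{k>=0} 4(k + 1) x^k.
For k = 72: 4 * 73 = 292.

292


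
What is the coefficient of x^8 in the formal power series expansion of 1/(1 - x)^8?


The negative binomial / multiset identity is
1/(1 - x)^r = sum_{k>=0} C(k + r - 1, r - 1) x^k.
Here r = 8 and k = 8, so the coefficient is
C(8 + 7, 7) = C(15, 7)
= 6435

6435


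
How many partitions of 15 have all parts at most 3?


Using the generating function (1-x)^(-1)(1-x^2)^(-1)(1-x^3)^(-1),
the coefficient of x^15 counts these restricted partitions.
Result = 27

27


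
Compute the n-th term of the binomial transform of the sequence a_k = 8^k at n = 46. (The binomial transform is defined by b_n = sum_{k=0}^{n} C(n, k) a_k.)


With a_k = 8^k, b_n = sum_{k=0}^{n} C(n, k) 8^k = (1 + 8)^n by the binomial theorem.
For n = 46: (1 + 8)^46 = 9^46 = 78551672112789411833022577315290546060373041.

78551672112789411833022577315290546060373041


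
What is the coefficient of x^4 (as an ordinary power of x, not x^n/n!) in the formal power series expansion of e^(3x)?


The exponential series is e^y = sum_{k>=0} y^k / k!. Substituting y = 3x gives
e^(3x) = sum_{k>=0} 3^k x^k / k!.
So the coefficient of x^n is a^n/n! with a = 3, n = 4:
3^4 / 4! = 81/24 = 27/8

27/8


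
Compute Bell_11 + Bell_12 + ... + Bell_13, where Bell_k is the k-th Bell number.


Recall Bell_k counts set partitions of a k-set (with Bell_0 = 1 by convention).
Bell_11 through Bell_13: 678570, 4213597, 27644437
Sum = 678570 + 4213597 + 27644437 = 32536604.

32536604


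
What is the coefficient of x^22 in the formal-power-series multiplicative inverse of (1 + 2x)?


The inverse is 1/(1 + 2x). Apply the geometric identity 1/(1 - y) = sum_{k>=0} y^k with y = -2x:
1/(1 + 2x) = sum_{k>=0} (-2)^k x^k.
So the coefficient of x^22 is (-2)^22 = 4194304.

4194304


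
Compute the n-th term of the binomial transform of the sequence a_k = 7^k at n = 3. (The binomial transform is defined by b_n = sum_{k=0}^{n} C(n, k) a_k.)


With a_k = 7^k, b_n = sum_{k=0}^{n} C(n, k) 7^k = (1 + 7)^n by the binomial theorem.
For n = 3: (1 + 7)^3 = 8^3 = 512.

512


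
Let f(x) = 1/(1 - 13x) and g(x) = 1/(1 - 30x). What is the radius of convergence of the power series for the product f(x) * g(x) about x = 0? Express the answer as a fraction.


The radius of 1/(1 - 13x) is 1/13 (nearest singularity at x = 1/13), and the radius of 1/(1 - 30x) is 1/30.
The product f(x)*g(x) = 1/((1 - 13x)(1 - 30x)) has singularities at both 1/13 and 1/30, so its radius of convergence is the distance to the nearest one:
min(1/13, 1/30) = 1/30.

1/30


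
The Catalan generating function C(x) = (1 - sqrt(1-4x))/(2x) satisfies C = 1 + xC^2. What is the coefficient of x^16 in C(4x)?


Substituting x -> 4x scales the n-th coefficient by 4^n, so [x^16] C(4x) = 4^16 * C_16.
C_16 = C(2*16, 16)/(17) = 601080390/17 = 35357670.
So 4^16 * 35357670 = 4294967296 * 35357670 = 151860036312760320.

151860036312760320


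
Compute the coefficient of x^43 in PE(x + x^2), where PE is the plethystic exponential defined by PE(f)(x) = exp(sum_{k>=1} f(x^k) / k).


With f(x) = x + x^2, the exponent is sum_{k>=1} (x^k + x^(2k)) / k = -ln(1 - x) - ln(1 - x^2). Exponentiating:
PE(x + x^2) = 1 / ((1 - x)(1 - x^2)).
This is the generating function for partitions of n into parts of size 1 or 2. The number of 2's can be any j in 0..21, and the rest are 1's, so
[x^43] = floor(43/2) + 1 = 22.

22


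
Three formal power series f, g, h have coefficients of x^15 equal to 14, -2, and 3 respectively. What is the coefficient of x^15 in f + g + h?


Series addition is componentwise:
14 + -2 + 3
= 15

15


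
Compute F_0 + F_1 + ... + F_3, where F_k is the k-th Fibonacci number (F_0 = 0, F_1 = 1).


Use the identity sum_{k=0}^{N} F_k = F_{N+2} - 1 (which follows from F_{k+2} - F_{k+1} = F_k). Then
sum_{k=0}^{3} F_k = (F_{5} - 1) - (F_{1} - 1) = F_{5} - F_{1}.
Computing: F_{5} = 5, F_{1} = 1, so
Sum = 5 - 1 = 4.

4


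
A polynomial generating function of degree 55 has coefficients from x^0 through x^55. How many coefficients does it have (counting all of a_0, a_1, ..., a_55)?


A polynomial of degree 55 takes the form a_0 + a_1 x + ... + a_55 x^55.
The number of coefficients is 55 + 1 = 56.

56


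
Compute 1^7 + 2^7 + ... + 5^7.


This power sum has a closed form given by Faulhaber's formula
sum_{k=1}^{m} k^p = (1 / (p + 1)) * sum_{j=0}^{p} C(p + 1, j) B_j m^(p + 1 - j),
but for small m direct computation is fastest:
1 + 128 + 2187 + 16384 + 78125 = 96825.

96825


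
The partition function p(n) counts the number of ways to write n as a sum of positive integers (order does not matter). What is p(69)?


Using the generating function prod_{k>=1} 1/(1-x^k), we compute p(69).
By dynamic programming over parts 1 through 69:
p(69) = 3554345

3554345


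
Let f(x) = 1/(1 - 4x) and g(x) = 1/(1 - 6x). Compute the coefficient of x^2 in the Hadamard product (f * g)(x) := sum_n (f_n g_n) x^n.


f has coefficients f_k = 4^k and g has coefficients g_k = 6^k, so the Hadamard product has coefficient (f*g)_k = 4^k * 6^k = 24^k.
For k = 2: 24^2 = 576.

576


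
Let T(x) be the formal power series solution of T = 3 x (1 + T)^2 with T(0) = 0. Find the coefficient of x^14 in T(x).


Apply the Lagrange inversion formula: if T = 3 x * phi(T) with phi(t) = (1 + t)^2, then [x^n] T = 3^n * (1/n) [t^(n-1)] phi(t)^n = 3^n * (1/n) [t^(n-1)] (1 + t)^(2n) = 3^n * (1/n) C(2n, n-1).
Using the identity C(2n, n-1) = C(2n, n) * n / (n+1), the unscaled factor equals C(2n, n) / (n+1) = C_n, the n-th Catalan number.
For n = 14: C_14 = C(28, 14) / 15 = 40116600/15 = 2674440.
With the 3^14 = 4782969 factor, the coefficient is 4782969 * 2674440 = 12791763612360.

12791763612360


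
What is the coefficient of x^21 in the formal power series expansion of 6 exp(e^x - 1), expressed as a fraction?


exp(e^x - 1) is the exponential generating function for the Bell numbers Bell_k: exp(e^x - 1) = sum_{k>=0} Bell_k x^k / k!.
So the coefficient of x^21 in 6 exp(e^x - 1) is 6 Bell_21 / 21!.
Computing: Bell_21 = 474869816156751 and 21! = 51090942171709440000, giving
6 * 474869816156751/51090942171709440000 = 158289938718917/2838385676206080000.

158289938718917/2838385676206080000
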